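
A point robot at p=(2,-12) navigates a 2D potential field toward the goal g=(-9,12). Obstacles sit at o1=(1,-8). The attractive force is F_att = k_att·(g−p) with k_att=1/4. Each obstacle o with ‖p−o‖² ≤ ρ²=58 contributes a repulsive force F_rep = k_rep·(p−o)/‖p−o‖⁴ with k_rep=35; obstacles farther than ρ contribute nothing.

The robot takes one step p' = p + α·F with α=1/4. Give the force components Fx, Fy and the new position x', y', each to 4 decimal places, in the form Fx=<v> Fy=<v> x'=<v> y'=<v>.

Fx=-2.6289 Fy=5.5156 x'=1.3428 y'=-10.6211

F_att = 1/4·(g−p) = 1/4·(-11,24) = (-2.7500,6.0000)
o1: d²=17 ≤ ρ²=58; F_rep = 35·(1,-4)/17² = (0.1211,-0.4844)
F = F_att + ΣF_rep = (-2.6289,5.5156)
p' = p + 1/4·F = (1.3428,-10.6211)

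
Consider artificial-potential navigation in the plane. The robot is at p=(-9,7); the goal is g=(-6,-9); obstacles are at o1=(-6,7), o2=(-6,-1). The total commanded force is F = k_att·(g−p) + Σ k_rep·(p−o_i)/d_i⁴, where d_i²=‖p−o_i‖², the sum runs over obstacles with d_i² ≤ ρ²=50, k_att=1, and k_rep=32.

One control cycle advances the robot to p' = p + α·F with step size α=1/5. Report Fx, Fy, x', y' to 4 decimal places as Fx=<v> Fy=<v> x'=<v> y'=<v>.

F_att = 1·(g−p) = 1·(3,-16) = (3.0000,-16.0000)
o1: d²=9 ≤ ρ²=50; F_rep = 32·(-3,0)/9² = (-1.1852,0.0000)
o2: d²=73 > ρ²=50 → inactive
F = F_att + ΣF_rep = (1.8148,-16.0000)
p' = p + 1/5·F = (-8.6370,3.8000)

Fx=1.8148 Fy=-16.0000 x'=-8.6370 y'=3.8000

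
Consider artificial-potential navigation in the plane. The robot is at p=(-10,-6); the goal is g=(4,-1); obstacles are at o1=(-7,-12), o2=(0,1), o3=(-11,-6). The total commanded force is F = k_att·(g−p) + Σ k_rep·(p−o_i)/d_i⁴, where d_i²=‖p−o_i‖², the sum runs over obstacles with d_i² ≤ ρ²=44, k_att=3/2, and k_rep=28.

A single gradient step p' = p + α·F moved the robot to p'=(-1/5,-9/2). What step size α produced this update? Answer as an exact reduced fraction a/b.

F_att = 3/2·(g−p) = 3/2·(14,5) = (21.0000,7.5000)
o1: d²=45 > ρ²=44 → inactive
o2: d²=149 > ρ²=44 → inactive
o3: d²=1 ≤ ρ²=44; F_rep = 28·(1,0)/1² = (28.0000,0.0000)
F = F_att + ΣF_rep = (49.0000,7.5000)
Δp = p'−p = (9.8000,1.5000); α = Δx/Fx = (49/5) / (49) = 1/5
check: Δy/Fy = (3/2) / (15/2) = 1/5 ✓

α = 1/5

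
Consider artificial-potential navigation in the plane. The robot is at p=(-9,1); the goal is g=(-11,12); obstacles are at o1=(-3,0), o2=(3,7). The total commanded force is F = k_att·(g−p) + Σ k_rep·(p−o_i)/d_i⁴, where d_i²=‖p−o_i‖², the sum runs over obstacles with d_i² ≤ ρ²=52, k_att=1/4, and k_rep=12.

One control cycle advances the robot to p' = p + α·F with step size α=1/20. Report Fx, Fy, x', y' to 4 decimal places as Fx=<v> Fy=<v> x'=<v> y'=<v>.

F_att = 1/4·(g−p) = 1/4·(-2,11) = (-0.5000,2.7500)
o1: d²=37 ≤ ρ²=52; F_rep = 12·(-6,1)/37² = (-0.0526,0.0088)
o2: d²=180 > ρ²=52 → inactive
F = F_att + ΣF_rep = (-0.5526,2.7588)
p' = p + 1/20·F = (-9.0276,1.1379)

Fx=-0.5526 Fy=2.7588 x'=-9.0276 y'=1.1379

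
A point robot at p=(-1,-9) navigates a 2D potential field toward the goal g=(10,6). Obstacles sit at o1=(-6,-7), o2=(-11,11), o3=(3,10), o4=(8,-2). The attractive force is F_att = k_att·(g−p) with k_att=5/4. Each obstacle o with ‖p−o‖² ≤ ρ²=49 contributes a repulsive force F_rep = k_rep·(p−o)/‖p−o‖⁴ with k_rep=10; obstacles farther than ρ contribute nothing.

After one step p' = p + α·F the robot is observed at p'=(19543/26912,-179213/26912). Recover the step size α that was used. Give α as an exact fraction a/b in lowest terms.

F_att = 5/4·(g−p) = 5/4·(11,15) = (13.7500,18.7500)
o1: d²=29 ≤ ρ²=49; F_rep = 10·(5,-2)/29² = (0.0595,-0.0238)
o2: d²=500 > ρ²=49 → inactive
o3: d²=377 > ρ²=49 → inactive
o4: d²=130 > ρ²=49 → inactive
F = F_att + ΣF_rep = (13.8095,18.7262)
Δp = p'−p = (1.7262,2.3408); α = Δx/Fx = (46455/26912) / (46455/3364) = 1/8
check: Δy/Fy = (62995/26912) / (62995/3364) = 1/8 ✓

α = 1/8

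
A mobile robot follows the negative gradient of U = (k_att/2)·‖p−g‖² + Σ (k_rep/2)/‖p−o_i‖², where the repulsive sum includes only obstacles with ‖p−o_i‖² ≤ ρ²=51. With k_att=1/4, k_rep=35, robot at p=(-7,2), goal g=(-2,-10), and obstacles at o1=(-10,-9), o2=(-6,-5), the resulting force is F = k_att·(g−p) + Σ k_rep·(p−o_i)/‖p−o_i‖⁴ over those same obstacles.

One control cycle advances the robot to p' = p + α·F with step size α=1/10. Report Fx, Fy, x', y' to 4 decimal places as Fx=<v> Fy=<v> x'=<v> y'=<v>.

Fx=1.2360 Fy=-2.9020 x'=-6.8764 y'=1.7098

F_att = 1/4·(g−p) = 1/4·(5,-12) = (1.2500,-3.0000)
o1: d²=130 > ρ²=51 → inactive
o2: d²=50 ≤ ρ²=51; F_rep = 35·(-1,7)/50² = (-0.0140,0.0980)
F = F_att + ΣF_rep = (1.2360,-2.9020)
p' = p + 1/10·F = (-6.8764,1.7098)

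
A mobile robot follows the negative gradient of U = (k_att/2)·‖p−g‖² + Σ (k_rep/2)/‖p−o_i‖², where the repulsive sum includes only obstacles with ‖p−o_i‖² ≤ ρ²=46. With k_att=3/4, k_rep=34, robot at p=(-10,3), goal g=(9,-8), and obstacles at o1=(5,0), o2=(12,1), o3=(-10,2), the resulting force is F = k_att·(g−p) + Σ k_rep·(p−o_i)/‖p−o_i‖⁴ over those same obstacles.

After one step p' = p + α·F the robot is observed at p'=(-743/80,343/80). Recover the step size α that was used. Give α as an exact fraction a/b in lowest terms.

F_att = 3/4·(g−p) = 3/4·(19,-11) = (14.2500,-8.2500)
o1: d²=234 > ρ²=46 → inactive
o2: d²=488 > ρ²=46 → inactive
o3: d²=1 ≤ ρ²=46; F_rep = 34·(0,1)/1² = (0.0000,34.0000)
F = F_att + ΣF_rep = (14.2500,25.7500)
Δp = p'−p = (0.7125,1.2875); α = Δx/Fx = (57/80) / (57/4) = 1/20
check: Δy/Fy = (103/80) / (103/4) = 1/20 ✓

α = 1/20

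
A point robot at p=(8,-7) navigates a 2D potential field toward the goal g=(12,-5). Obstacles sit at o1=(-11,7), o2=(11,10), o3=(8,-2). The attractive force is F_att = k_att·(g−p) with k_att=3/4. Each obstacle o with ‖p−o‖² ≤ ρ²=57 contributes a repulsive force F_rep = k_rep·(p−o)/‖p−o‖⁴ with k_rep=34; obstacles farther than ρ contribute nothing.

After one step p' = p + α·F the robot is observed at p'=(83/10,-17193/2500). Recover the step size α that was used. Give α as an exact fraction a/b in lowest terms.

F_att = 3/4·(g−p) = 3/4·(4,2) = (3.0000,1.5000)
o1: d²=557 > ρ²=57 → inactive
o2: d²=298 > ρ²=57 → inactive
o3: d²=25 ≤ ρ²=57; F_rep = 34·(0,-5)/25² = (0.0000,-0.2720)
F = F_att + ΣF_rep = (3.0000,1.2280)
Δp = p'−p = (0.3000,0.1228); α = Δx/Fx = (3/10) / (3) = 1/10
check: Δy/Fy = (307/2500) / (307/250) = 1/10 ✓

α = 1/10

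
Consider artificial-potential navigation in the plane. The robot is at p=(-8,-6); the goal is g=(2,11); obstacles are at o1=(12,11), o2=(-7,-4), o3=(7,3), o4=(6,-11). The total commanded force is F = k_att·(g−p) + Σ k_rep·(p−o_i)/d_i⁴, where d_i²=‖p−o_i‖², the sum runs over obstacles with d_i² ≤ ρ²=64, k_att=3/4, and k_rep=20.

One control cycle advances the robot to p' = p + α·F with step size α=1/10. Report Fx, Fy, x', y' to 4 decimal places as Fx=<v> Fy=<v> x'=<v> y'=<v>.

F_att = 3/4·(g−p) = 3/4·(10,17) = (7.5000,12.7500)
o1: d²=689 > ρ²=64 → inactive
o2: d²=5 ≤ ρ²=64; F_rep = 20·(-1,-2)/5² = (-0.8000,-1.6000)
o3: d²=306 > ρ²=64 → inactive
o4: d²=221 > ρ²=64 → inactive
F = F_att + ΣF_rep = (6.7000,11.1500)
p' = p + 1/10·F = (-7.3300,-4.8850)

Fx=6.7000 Fy=11.1500 x'=-7.3300 y'=-4.8850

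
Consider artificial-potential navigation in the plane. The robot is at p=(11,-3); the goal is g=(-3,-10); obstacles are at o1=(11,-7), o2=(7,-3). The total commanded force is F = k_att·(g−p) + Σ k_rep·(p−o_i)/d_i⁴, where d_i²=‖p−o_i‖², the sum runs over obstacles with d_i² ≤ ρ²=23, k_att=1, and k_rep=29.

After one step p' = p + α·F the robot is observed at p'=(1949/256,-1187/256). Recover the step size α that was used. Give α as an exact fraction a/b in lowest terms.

α = 1/4

F_att = 1·(g−p) = 1·(-14,-7) = (-14.0000,-7.0000)
o1: d²=16 ≤ ρ²=23; F_rep = 29·(0,4)/16² = (0.0000,0.4531)
o2: d²=16 ≤ ρ²=23; F_rep = 29·(4,0)/16² = (0.4531,0.0000)
F = F_att + ΣF_rep = (-13.5469,-6.5469)
Δp = p'−p = (-3.3867,-1.6367); α = Δx/Fx = (-867/256) / (-867/64) = 1/4
check: Δy/Fy = (-419/256) / (-419/64) = 1/4 ✓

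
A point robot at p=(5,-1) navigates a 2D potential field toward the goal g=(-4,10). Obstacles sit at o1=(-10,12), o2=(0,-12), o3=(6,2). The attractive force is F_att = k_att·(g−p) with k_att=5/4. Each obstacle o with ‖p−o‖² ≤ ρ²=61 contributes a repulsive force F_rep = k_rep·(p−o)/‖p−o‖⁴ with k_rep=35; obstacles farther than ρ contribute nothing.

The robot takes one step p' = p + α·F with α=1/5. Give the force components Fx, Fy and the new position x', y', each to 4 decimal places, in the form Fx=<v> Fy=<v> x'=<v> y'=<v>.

Fx=-11.6000 Fy=12.7000 x'=2.6800 y'=1.5400

F_att = 5/4·(g−p) = 5/4·(-9,11) = (-11.2500,13.7500)
o1: d²=394 > ρ²=61 → inactive
o2: d²=146 > ρ²=61 → inactive
o3: d²=10 ≤ ρ²=61; F_rep = 35·(-1,-3)/10² = (-0.3500,-1.0500)
F = F_att + ΣF_rep = (-11.6000,12.7000)
p' = p + 1/5·F = (2.6800,1.5400)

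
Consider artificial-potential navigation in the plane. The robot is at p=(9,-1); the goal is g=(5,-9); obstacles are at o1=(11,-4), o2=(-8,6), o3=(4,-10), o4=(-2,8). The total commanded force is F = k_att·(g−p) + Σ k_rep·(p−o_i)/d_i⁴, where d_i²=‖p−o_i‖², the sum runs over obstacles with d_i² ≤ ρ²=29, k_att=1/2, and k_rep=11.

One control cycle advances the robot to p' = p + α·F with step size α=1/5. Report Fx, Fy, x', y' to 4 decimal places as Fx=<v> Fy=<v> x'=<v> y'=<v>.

Fx=-2.1302 Fy=-3.8047 x'=8.5740 y'=-1.7609

F_att = 1/2·(g−p) = 1/2·(-4,-8) = (-2.0000,-4.0000)
o1: d²=13 ≤ ρ²=29; F_rep = 11·(-2,3)/13² = (-0.1302,0.1953)
o2: d²=338 > ρ²=29 → inactive
o3: d²=106 > ρ²=29 → inactive
o4: d²=202 > ρ²=29 → inactive
F = F_att + ΣF_rep = (-2.1302,-3.8047)
p' = p + 1/5·F = (8.5740,-1.7609)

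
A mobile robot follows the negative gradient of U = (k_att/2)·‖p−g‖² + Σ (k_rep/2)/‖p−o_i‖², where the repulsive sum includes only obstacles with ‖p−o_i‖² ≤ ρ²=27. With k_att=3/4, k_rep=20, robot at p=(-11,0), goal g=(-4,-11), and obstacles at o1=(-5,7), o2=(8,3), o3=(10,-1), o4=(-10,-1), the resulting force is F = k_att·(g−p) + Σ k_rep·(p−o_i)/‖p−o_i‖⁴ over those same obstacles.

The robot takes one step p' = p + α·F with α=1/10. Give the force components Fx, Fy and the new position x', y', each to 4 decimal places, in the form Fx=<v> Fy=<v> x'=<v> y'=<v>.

Fx=0.2500 Fy=-3.2500 x'=-10.9750 y'=-0.3250

F_att = 3/4·(g−p) = 3/4·(7,-11) = (5.2500,-8.2500)
o1: d²=85 > ρ²=27 → inactive
o2: d²=370 > ρ²=27 → inactive
o3: d²=442 > ρ²=27 → inactive
o4: d²=2 ≤ ρ²=27; F_rep = 20·(-1,1)/2² = (-5.0000,5.0000)
F = F_att + ΣF_rep = (0.2500,-3.2500)
p' = p + 1/10·F = (-10.9750,-0.3250)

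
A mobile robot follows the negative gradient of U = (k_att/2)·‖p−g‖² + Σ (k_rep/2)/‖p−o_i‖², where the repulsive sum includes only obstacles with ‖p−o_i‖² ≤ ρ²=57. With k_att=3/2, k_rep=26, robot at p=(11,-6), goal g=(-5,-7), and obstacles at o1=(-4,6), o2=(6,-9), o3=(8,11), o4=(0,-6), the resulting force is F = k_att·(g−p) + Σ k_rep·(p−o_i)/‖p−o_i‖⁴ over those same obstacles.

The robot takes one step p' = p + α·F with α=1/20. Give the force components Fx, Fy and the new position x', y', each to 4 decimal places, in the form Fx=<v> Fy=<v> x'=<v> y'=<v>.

Fx=-23.8875 Fy=-1.4325 x'=9.8056 y'=-6.0716

F_att = 3/2·(g−p) = 3/2·(-16,-1) = (-24.0000,-1.5000)
o1: d²=369 > ρ²=57 → inactive
o2: d²=34 ≤ ρ²=57; F_rep = 26·(5,3)/34² = (0.1125,0.0675)
o3: d²=298 > ρ²=57 → inactive
o4: d²=121 > ρ²=57 → inactive
F = F_att + ΣF_rep = (-23.8875,-1.4325)
p' = p + 1/20·F = (9.8056,-6.0716)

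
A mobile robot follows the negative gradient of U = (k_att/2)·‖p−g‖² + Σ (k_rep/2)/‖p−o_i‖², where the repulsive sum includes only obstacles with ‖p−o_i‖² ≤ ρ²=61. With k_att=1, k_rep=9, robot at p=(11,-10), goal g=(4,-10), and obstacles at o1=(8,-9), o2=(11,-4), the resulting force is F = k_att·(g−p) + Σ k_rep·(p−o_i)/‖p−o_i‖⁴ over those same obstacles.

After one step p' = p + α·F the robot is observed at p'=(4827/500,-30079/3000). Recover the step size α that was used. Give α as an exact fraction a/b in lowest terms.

α = 1/5

F_att = 1·(g−p) = 1·(-7,0) = (-7.0000,0.0000)
o1: d²=10 ≤ ρ²=61; F_rep = 9·(3,-1)/10² = (0.2700,-0.0900)
o2: d²=36 ≤ ρ²=61; F_rep = 9·(0,-6)/36² = (0.0000,-0.0417)
F = F_att + ΣF_rep = (-6.7300,-0.1317)
Δp = p'−p = (-1.3460,-0.0263); α = Δx/Fx = (-673/500) / (-673/100) = 1/5
check: Δy/Fy = (-79/3000) / (-79/600) = 1/5 ✓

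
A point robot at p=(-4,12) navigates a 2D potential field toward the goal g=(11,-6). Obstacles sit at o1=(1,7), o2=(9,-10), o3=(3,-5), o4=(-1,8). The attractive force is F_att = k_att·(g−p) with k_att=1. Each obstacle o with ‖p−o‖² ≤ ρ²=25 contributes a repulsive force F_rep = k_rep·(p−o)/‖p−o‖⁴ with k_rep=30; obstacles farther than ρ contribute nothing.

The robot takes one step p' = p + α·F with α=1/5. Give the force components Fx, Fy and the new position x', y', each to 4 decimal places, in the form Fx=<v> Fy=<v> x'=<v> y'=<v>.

F_att = 1·(g−p) = 1·(15,-18) = (15.0000,-18.0000)
o1: d²=50 > ρ²=25 → inactive
o2: d²=653 > ρ²=25 → inactive
o3: d²=338 > ρ²=25 → inactive
o4: d²=25 ≤ ρ²=25; F_rep = 30·(-3,4)/25² = (-0.1440,0.1920)
F = F_att + ΣF_rep = (14.8560,-17.8080)
p' = p + 1/5·F = (-1.0288,8.4384)

Fx=14.8560 Fy=-17.8080 x'=-1.0288 y'=8.4384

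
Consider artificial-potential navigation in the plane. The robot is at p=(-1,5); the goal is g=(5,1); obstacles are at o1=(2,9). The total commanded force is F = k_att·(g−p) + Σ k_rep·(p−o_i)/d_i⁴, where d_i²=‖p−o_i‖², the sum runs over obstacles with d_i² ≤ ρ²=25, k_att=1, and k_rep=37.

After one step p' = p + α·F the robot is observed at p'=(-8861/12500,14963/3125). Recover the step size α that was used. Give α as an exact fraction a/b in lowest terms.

F_att = 1·(g−p) = 1·(6,-4) = (6.0000,-4.0000)
o1: d²=25 ≤ ρ²=25; F_rep = 37·(-3,-4)/25² = (-0.1776,-0.2368)
F = F_att + ΣF_rep = (5.8224,-4.2368)
Δp = p'−p = (0.2911,-0.2118); α = Δx/Fx = (3639/12500) / (3639/625) = 1/20
check: Δy/Fy = (-662/3125) / (-2648/625) = 1/20 ✓

α = 1/20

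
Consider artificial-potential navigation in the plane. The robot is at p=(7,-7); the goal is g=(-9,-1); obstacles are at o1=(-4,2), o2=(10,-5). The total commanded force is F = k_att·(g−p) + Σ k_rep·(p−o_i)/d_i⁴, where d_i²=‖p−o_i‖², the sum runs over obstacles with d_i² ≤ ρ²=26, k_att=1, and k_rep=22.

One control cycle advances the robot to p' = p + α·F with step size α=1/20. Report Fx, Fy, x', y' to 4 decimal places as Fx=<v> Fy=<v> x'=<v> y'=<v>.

F_att = 1·(g−p) = 1·(-16,6) = (-16.0000,6.0000)
o1: d²=202 > ρ²=26 → inactive
o2: d²=13 ≤ ρ²=26; F_rep = 22·(-3,-2)/13² = (-0.3905,-0.2604)
F = F_att + ΣF_rep = (-16.3905,5.7396)
p' = p + 1/20·F = (6.1805,-6.7130)

Fx=-16.3905 Fy=5.7396 x'=6.1805 y'=-6.7130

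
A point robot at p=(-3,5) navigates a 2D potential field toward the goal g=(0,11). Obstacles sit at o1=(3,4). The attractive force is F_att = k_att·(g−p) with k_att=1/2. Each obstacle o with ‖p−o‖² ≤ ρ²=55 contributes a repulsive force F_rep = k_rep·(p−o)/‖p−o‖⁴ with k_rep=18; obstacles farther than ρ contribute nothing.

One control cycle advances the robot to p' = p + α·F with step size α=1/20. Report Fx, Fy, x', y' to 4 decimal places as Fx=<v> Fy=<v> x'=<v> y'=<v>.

F_att = 1/2·(g−p) = 1/2·(3,6) = (1.5000,3.0000)
o1: d²=37 ≤ ρ²=55; F_rep = 18·(-6,1)/37² = (-0.0789,0.0131)
F = F_att + ΣF_rep = (1.4211,3.0131)
p' = p + 1/20·F = (-2.9289,5.1507)

Fx=1.4211 Fy=3.0131 x'=-2.9289 y'=5.1507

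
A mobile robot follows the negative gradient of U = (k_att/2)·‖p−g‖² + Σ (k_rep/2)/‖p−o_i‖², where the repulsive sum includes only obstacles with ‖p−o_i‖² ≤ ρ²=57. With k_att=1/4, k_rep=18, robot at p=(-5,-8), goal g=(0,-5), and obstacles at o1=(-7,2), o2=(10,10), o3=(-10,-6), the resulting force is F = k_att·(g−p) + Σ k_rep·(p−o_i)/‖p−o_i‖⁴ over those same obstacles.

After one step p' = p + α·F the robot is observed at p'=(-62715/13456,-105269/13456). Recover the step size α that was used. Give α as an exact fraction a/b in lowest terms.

F_att = 1/4·(g−p) = 1/4·(5,3) = (1.2500,0.7500)
o1: d²=104 > ρ²=57 → inactive
o2: d²=549 > ρ²=57 → inactive
o3: d²=29 ≤ ρ²=57; F_rep = 18·(5,-2)/29² = (0.1070,-0.0428)
F = F_att + ΣF_rep = (1.3570,0.7072)
Δp = p'−p = (0.3393,0.1768); α = Δx/Fx = (4565/13456) / (4565/3364) = 1/4
check: Δy/Fy = (2379/13456) / (2379/3364) = 1/4 ✓

α = 1/4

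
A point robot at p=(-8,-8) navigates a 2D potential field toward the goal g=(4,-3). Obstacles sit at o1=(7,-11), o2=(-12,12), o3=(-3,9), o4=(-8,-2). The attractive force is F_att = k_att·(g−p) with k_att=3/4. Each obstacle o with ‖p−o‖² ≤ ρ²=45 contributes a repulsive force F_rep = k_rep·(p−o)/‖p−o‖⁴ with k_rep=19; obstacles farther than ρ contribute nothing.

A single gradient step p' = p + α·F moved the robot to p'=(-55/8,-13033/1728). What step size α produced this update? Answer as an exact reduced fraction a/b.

α = 1/8

F_att = 3/4·(g−p) = 3/4·(12,5) = (9.0000,3.7500)
o1: d²=234 > ρ²=45 → inactive
o2: d²=416 > ρ²=45 → inactive
o3: d²=314 > ρ²=45 → inactive
o4: d²=36 ≤ ρ²=45; F_rep = 19·(0,-6)/36² = (0.0000,-0.0880)
F = F_att + ΣF_rep = (9.0000,3.6620)
Δp = p'−p = (1.1250,0.4578); α = Δx/Fx = (9/8) / (9) = 1/8
check: Δy/Fy = (791/1728) / (791/216) = 1/8 ✓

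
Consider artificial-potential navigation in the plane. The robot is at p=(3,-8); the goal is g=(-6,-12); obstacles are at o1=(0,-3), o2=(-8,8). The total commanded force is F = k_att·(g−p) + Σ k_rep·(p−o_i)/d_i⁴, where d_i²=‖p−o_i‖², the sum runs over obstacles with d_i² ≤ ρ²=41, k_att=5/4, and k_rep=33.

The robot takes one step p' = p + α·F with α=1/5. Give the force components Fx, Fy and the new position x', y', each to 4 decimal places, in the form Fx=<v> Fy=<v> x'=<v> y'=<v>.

Fx=-11.1644 Fy=-5.1427 x'=0.7671 y'=-9.0285

F_att = 5/4·(g−p) = 5/4·(-9,-4) = (-11.2500,-5.0000)
o1: d²=34 ≤ ρ²=41; F_rep = 33·(3,-5)/34² = (0.0856,-0.1427)
o2: d²=377 > ρ²=41 → inactive
F = F_att + ΣF_rep = (-11.1644,-5.1427)
p' = p + 1/5·F = (0.7671,-9.0285)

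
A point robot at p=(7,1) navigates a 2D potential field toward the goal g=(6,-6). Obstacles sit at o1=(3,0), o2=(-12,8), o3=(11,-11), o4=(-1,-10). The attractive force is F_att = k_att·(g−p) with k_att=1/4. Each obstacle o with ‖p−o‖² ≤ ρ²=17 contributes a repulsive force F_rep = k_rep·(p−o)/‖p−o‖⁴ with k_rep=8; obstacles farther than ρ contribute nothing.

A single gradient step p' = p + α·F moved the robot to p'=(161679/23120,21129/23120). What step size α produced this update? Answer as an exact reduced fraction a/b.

F_att = 1/4·(g−p) = 1/4·(-1,-7) = (-0.2500,-1.7500)
o1: d²=17 ≤ ρ²=17; F_rep = 8·(4,1)/17² = (0.1107,0.0277)
o2: d²=410 > ρ²=17 → inactive
o3: d²=160 > ρ²=17 → inactive
o4: d²=185 > ρ²=17 → inactive
F = F_att + ΣF_rep = (-0.1393,-1.7223)
Δp = p'−p = (-0.0070,-0.0861); α = Δx/Fx = (-161/23120) / (-161/1156) = 1/20
check: Δy/Fy = (-1991/23120) / (-1991/1156) = 1/20 ✓

α = 1/20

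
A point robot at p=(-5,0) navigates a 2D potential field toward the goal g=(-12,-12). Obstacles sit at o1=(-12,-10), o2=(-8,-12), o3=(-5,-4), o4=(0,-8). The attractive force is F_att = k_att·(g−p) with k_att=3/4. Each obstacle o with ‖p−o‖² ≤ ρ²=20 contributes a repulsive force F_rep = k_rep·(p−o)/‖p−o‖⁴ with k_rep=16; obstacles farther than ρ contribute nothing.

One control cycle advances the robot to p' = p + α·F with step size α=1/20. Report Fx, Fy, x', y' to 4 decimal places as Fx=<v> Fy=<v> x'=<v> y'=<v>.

F_att = 3/4·(g−p) = 3/4·(-7,-12) = (-5.2500,-9.0000)
o1: d²=149 > ρ²=20 → inactive
o2: d²=153 > ρ²=20 → inactive
o3: d²=16 ≤ ρ²=20; F_rep = 16·(0,4)/16² = (0.0000,0.2500)
o4: d²=89 > ρ²=20 → inactive
F = F_att + ΣF_rep = (-5.2500,-8.7500)
p' = p + 1/20·F = (-5.2625,-0.4375)

Fx=-5.2500 Fy=-8.7500 x'=-5.2625 y'=-0.4375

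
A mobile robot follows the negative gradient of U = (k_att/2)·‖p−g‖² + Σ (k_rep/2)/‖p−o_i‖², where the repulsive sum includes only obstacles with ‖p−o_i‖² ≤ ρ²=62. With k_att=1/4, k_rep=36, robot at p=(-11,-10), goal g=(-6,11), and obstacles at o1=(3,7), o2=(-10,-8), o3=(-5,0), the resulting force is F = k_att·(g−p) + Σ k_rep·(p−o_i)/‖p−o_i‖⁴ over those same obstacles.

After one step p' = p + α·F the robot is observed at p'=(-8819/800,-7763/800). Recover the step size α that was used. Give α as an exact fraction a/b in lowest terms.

F_att = 1/4·(g−p) = 1/4·(5,21) = (1.2500,5.2500)
o1: d²=485 > ρ²=62 → inactive
o2: d²=5 ≤ ρ²=62; F_rep = 36·(-1,-2)/5² = (-1.4400,-2.8800)
o3: d²=136 > ρ²=62 → inactive
F = F_att + ΣF_rep = (-0.1900,2.3700)
Δp = p'−p = (-0.0238,0.2963); α = Δx/Fx = (-19/800) / (-19/100) = 1/8
check: Δy/Fy = (237/800) / (237/100) = 1/8 ✓

α = 1/8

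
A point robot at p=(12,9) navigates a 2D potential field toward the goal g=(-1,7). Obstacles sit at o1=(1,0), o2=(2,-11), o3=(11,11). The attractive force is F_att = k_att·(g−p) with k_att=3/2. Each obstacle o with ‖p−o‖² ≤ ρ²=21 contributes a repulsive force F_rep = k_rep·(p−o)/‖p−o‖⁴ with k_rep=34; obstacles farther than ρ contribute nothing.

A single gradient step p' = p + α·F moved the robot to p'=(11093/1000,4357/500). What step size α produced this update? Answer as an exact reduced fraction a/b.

F_att = 3/2·(g−p) = 3/2·(-13,-2) = (-19.5000,-3.0000)
o1: d²=202 > ρ²=21 → inactive
o2: d²=500 > ρ²=21 → inactive
o3: d²=5 ≤ ρ²=21; F_rep = 34·(1,-2)/5² = (1.3600,-2.7200)
F = F_att + ΣF_rep = (-18.1400,-5.7200)
Δp = p'−p = (-0.9070,-0.2860); α = Δx/Fx = (-907/1000) / (-907/50) = 1/20
check: Δy/Fy = (-143/500) / (-143/25) = 1/20 ✓

α = 1/20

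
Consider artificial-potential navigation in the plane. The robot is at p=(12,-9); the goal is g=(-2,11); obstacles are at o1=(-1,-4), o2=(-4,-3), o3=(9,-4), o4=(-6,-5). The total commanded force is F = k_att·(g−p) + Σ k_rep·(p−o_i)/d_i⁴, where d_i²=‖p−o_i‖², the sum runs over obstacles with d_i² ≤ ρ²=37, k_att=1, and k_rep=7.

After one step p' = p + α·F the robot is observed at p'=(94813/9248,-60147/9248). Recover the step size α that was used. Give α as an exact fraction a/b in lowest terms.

F_att = 1·(g−p) = 1·(-14,20) = (-14.0000,20.0000)
o1: d²=194 > ρ²=37 → inactive
o2: d²=292 > ρ²=37 → inactive
o3: d²=34 ≤ ρ²=37; F_rep = 7·(3,-5)/34² = (0.0182,-0.0303)
o4: d²=340 > ρ²=37 → inactive
F = F_att + ΣF_rep = (-13.9818,19.9697)
Δp = p'−p = (-1.7477,2.4962); α = Δx/Fx = (-16163/9248) / (-16163/1156) = 1/8
check: Δy/Fy = (23085/9248) / (23085/1156) = 1/8 ✓

α = 1/8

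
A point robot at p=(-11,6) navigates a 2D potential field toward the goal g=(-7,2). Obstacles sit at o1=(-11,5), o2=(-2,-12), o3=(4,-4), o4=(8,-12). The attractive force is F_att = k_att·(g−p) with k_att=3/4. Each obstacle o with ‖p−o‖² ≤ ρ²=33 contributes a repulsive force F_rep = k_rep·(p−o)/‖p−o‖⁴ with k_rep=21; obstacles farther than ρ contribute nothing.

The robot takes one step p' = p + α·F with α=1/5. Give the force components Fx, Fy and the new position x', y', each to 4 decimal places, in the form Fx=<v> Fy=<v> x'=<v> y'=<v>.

F_att = 3/4·(g−p) = 3/4·(4,-4) = (3.0000,-3.0000)
o1: d²=1 ≤ ρ²=33; F_rep = 21·(0,1)/1² = (0.0000,21.0000)
o2: d²=405 > ρ²=33 → inactive
o3: d²=325 > ρ²=33 → inactive
o4: d²=685 > ρ²=33 → inactive
F = F_att + ΣF_rep = (3.0000,18.0000)
p' = p + 1/5·F = (-10.4000,9.6000)

Fx=3.0000 Fy=18.0000 x'=-10.4000 y'=9.6000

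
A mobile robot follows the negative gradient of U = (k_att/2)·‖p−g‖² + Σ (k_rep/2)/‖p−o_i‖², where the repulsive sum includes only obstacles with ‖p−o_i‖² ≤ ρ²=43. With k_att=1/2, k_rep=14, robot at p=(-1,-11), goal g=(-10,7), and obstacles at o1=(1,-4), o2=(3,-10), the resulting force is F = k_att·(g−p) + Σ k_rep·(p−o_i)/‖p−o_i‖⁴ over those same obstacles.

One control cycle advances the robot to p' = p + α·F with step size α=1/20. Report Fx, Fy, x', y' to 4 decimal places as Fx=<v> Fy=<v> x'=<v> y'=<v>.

F_att = 1/2·(g−p) = 1/2·(-9,18) = (-4.5000,9.0000)
o1: d²=53 > ρ²=43 → inactive
o2: d²=17 ≤ ρ²=43; F_rep = 14·(-4,-1)/17² = (-0.1938,-0.0484)
F = F_att + ΣF_rep = (-4.6938,8.9516)
p' = p + 1/20·F = (-1.2347,-10.5524)

Fx=-4.6938 Fy=8.9516 x'=-1.2347 y'=-10.5524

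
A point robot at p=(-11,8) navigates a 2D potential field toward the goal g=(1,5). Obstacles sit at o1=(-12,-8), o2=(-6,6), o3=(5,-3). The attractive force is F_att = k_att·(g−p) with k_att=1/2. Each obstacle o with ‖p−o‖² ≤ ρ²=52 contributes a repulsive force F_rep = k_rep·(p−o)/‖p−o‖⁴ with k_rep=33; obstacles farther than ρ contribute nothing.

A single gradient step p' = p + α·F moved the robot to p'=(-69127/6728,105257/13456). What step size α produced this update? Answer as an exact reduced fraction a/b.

F_att = 1/2·(g−p) = 1/2·(12,-3) = (6.0000,-1.5000)
o1: d²=257 > ρ²=52 → inactive
o2: d²=29 ≤ ρ²=52; F_rep = 33·(-5,2)/29² = (-0.1962,0.0785)
o3: d²=377 > ρ²=52 → inactive
F = F_att + ΣF_rep = (5.8038,-1.4215)
Δp = p'−p = (0.7255,-0.1777); α = Δx/Fx = (4881/6728) / (4881/841) = 1/8
check: Δy/Fy = (-2391/13456) / (-2391/1682) = 1/8 ✓

α = 1/8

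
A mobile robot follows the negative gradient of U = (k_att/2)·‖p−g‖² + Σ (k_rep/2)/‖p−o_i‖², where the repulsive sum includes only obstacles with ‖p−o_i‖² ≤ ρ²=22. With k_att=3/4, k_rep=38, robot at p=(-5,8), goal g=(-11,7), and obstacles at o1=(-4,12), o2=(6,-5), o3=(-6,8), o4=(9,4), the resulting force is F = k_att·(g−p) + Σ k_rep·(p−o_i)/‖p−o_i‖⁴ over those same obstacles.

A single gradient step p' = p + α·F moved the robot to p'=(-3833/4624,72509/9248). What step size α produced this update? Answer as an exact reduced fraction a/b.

α = 1/8

F_att = 3/4·(g−p) = 3/4·(-6,-1) = (-4.5000,-0.7500)
o1: d²=17 ≤ ρ²=22; F_rep = 38·(-1,-4)/17² = (-0.1315,-0.5260)
o2: d²=290 > ρ²=22 → inactive
o3: d²=1 ≤ ρ²=22; F_rep = 38·(1,0)/1² = (38.0000,0.0000)
o4: d²=212 > ρ²=22 → inactive
F = F_att + ΣF_rep = (33.3685,-1.2760)
Δp = p'−p = (4.1711,-0.1595); α = Δx/Fx = (19287/4624) / (19287/578) = 1/8
check: Δy/Fy = (-1475/9248) / (-1475/1156) = 1/8 ✓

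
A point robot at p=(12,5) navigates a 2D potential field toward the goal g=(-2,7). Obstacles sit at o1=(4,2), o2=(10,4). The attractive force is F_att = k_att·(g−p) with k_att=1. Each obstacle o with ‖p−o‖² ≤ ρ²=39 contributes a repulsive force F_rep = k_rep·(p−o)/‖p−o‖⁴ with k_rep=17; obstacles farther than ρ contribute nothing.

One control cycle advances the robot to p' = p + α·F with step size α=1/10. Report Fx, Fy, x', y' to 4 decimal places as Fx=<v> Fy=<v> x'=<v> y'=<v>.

Fx=-12.6400 Fy=2.6800 x'=10.7360 y'=5.2680

F_att = 1·(g−p) = 1·(-14,2) = (-14.0000,2.0000)
o1: d²=73 > ρ²=39 → inactive
o2: d²=5 ≤ ρ²=39; F_rep = 17·(2,1)/5² = (1.3600,0.6800)
F = F_att + ΣF_rep = (-12.6400,2.6800)
p' = p + 1/10·F = (10.7360,5.2680)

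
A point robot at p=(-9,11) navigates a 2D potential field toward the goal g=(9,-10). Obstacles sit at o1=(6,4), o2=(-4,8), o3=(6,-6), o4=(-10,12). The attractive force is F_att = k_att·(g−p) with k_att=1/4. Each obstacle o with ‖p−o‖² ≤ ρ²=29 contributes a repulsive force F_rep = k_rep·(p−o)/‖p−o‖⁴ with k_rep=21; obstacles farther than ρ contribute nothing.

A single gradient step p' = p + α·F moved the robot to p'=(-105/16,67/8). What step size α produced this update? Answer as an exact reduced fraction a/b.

F_att = 1/4·(g−p) = 1/4·(18,-21) = (4.5000,-5.2500)
o1: d²=274 > ρ²=29 → inactive
o2: d²=34 > ρ²=29 → inactive
o3: d²=514 > ρ²=29 → inactive
o4: d²=2 ≤ ρ²=29; F_rep = 21·(1,-1)/2² = (5.2500,-5.2500)
F = F_att + ΣF_rep = (9.7500,-10.5000)
Δp = p'−p = (2.4375,-2.6250); α = Δx/Fx = (39/16) / (39/4) = 1/4
check: Δy/Fy = (-21/8) / (-21/2) = 1/4 ✓

α = 1/4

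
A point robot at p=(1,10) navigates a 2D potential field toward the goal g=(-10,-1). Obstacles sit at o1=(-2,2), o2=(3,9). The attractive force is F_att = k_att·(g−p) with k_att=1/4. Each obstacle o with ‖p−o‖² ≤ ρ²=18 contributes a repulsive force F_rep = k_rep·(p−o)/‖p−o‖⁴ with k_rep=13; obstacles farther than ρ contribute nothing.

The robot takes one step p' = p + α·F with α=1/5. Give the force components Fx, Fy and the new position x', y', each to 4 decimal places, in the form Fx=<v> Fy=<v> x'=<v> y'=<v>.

Fx=-3.7900 Fy=-2.2300 x'=0.2420 y'=9.5540

F_att = 1/4·(g−p) = 1/4·(-11,-11) = (-2.7500,-2.7500)
o1: d²=73 > ρ²=18 → inactive
o2: d²=5 ≤ ρ²=18; F_rep = 13·(-2,1)/5² = (-1.0400,0.5200)
F = F_att + ΣF_rep = (-3.7900,-2.2300)
p' = p + 1/5·F = (0.2420,9.5540)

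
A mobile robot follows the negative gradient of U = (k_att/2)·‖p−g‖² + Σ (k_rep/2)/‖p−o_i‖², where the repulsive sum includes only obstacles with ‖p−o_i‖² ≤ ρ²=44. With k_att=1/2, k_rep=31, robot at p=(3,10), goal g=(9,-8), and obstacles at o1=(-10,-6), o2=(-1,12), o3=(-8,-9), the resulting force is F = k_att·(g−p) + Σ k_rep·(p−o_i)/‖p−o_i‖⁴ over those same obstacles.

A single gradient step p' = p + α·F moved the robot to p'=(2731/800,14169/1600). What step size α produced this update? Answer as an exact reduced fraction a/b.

α = 1/8

F_att = 1/2·(g−p) = 1/2·(6,-18) = (3.0000,-9.0000)
o1: d²=425 > ρ²=44 → inactive
o2: d²=20 ≤ ρ²=44; F_rep = 31·(4,-2)/20² = (0.3100,-0.1550)
o3: d²=482 > ρ²=44 → inactive
F = F_att + ΣF_rep = (3.3100,-9.1550)
Δp = p'−p = (0.4138,-1.1444); α = Δx/Fx = (331/800) / (331/100) = 1/8
check: Δy/Fy = (-1831/1600) / (-1831/200) = 1/8 ✓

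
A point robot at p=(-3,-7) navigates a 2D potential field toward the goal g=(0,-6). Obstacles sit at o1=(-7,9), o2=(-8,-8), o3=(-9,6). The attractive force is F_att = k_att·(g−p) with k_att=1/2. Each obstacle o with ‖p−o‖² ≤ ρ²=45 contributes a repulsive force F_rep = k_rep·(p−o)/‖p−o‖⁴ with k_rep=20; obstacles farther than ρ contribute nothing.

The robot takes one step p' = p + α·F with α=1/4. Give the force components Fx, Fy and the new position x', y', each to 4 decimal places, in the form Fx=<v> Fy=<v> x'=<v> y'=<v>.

F_att = 1/2·(g−p) = 1/2·(3,1) = (1.5000,0.5000)
o1: d²=272 > ρ²=45 → inactive
o2: d²=26 ≤ ρ²=45; F_rep = 20·(5,1)/26² = (0.1479,0.0296)
o3: d²=205 > ρ²=45 → inactive
F = F_att + ΣF_rep = (1.6479,0.5296)
p' = p + 1/4·F = (-2.5880,-6.8676)

Fx=1.6479 Fy=0.5296 x'=-2.5880 y'=-6.8676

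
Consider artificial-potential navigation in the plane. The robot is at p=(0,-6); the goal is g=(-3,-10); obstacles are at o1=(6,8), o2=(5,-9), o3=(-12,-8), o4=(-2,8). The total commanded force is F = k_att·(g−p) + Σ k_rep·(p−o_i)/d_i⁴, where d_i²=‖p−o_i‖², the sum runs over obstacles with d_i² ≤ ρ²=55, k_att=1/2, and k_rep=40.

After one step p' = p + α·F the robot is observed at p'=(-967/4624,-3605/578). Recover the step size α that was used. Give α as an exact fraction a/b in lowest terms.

F_att = 1/2·(g−p) = 1/2·(-3,-4) = (-1.5000,-2.0000)
o1: d²=232 > ρ²=55 → inactive
o2: d²=34 ≤ ρ²=55; F_rep = 40·(-5,3)/34² = (-0.1730,0.1038)
o3: d²=148 > ρ²=55 → inactive
o4: d²=200 > ρ²=55 → inactive
F = F_att + ΣF_rep = (-1.6730,-1.8962)
Δp = p'−p = (-0.2091,-0.2370); α = Δx/Fx = (-967/4624) / (-967/578) = 1/8
check: Δy/Fy = (-137/578) / (-548/289) = 1/8 ✓

α = 1/8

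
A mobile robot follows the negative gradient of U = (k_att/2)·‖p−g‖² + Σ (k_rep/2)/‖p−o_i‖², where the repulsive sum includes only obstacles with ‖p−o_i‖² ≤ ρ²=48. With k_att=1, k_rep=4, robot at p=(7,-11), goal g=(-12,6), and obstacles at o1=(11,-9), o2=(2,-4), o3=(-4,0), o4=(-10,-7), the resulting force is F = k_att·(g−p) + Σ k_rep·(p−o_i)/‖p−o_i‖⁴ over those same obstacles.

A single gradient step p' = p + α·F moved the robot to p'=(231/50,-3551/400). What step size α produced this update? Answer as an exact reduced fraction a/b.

F_att = 1·(g−p) = 1·(-19,17) = (-19.0000,17.0000)
o1: d²=20 ≤ ρ²=48; F_rep = 4·(-4,-2)/20² = (-0.0400,-0.0200)
o2: d²=74 > ρ²=48 → inactive
o3: d²=242 > ρ²=48 → inactive
o4: d²=305 > ρ²=48 → inactive
F = F_att + ΣF_rep = (-19.0400,16.9800)
Δp = p'−p = (-2.3800,2.1225); α = Δx/Fx = (-119/50) / (-476/25) = 1/8
check: Δy/Fy = (849/400) / (849/50) = 1/8 ✓

α = 1/8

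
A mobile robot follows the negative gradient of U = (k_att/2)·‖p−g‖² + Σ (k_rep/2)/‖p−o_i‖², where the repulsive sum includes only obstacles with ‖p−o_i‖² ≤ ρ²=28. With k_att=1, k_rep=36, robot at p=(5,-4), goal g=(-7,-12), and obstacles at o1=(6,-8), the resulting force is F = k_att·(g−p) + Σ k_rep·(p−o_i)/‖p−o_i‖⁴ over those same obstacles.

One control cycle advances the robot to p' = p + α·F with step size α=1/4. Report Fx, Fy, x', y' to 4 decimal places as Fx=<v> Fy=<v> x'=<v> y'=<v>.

F_att = 1·(g−p) = 1·(-12,-8) = (-12.0000,-8.0000)
o1: d²=17 ≤ ρ²=28; F_rep = 36·(-1,4)/17² = (-0.1246,0.4983)
F = F_att + ΣF_rep = (-12.1246,-7.5017)
p' = p + 1/4·F = (1.9689,-5.8754)

Fx=-12.1246 Fy=-7.5017 x'=1.9689 y'=-5.8754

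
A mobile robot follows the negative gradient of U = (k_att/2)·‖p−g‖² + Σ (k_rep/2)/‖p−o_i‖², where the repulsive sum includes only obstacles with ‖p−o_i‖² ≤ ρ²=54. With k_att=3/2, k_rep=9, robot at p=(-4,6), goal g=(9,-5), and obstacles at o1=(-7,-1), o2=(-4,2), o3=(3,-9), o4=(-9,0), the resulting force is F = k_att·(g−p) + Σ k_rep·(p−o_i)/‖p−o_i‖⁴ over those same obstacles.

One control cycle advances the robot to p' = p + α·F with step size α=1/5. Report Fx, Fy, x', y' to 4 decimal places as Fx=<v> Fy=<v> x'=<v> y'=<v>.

Fx=19.5000 Fy=-16.3594 x'=-0.1000 y'=2.7281

F_att = 3/2·(g−p) = 3/2·(13,-11) = (19.5000,-16.5000)
o1: d²=58 > ρ²=54 → inactive
o2: d²=16 ≤ ρ²=54; F_rep = 9·(0,4)/16² = (0.0000,0.1406)
o3: d²=274 > ρ²=54 → inactive
o4: d²=61 > ρ²=54 → inactive
F = F_att + ΣF_rep = (19.5000,-16.3594)
p' = p + 1/5·F = (-0.1000,2.7281)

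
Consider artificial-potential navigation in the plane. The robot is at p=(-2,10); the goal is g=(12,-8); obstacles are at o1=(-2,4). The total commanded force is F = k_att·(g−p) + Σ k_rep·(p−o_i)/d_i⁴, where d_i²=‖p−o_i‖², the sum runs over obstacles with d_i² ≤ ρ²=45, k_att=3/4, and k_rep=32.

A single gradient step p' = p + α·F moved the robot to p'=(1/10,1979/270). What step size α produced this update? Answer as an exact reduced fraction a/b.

F_att = 3/4·(g−p) = 3/4·(14,-18) = (10.5000,-13.5000)
o1: d²=36 ≤ ρ²=45; F_rep = 32·(0,6)/36² = (0.0000,0.1481)
F = F_att + ΣF_rep = (10.5000,-13.3519)
Δp = p'−p = (2.1000,-2.6704); α = Δx/Fx = (21/10) / (21/2) = 1/5
check: Δy/Fy = (-721/270) / (-721/54) = 1/5 ✓

α = 1/5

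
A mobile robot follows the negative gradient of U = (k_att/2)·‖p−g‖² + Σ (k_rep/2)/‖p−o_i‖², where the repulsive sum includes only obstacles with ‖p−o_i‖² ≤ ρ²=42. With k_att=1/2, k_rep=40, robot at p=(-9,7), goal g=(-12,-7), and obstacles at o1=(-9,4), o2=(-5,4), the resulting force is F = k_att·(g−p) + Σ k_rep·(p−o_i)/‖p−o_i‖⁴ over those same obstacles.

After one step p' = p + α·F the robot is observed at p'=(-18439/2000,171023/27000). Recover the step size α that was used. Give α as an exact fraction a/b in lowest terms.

α = 1/8

F_att = 1/2·(g−p) = 1/2·(-3,-14) = (-1.5000,-7.0000)
o1: d²=9 ≤ ρ²=42; F_rep = 40·(0,3)/9² = (0.0000,1.4815)
o2: d²=25 ≤ ρ²=42; F_rep = 40·(-4,3)/25² = (-0.2560,0.1920)
F = F_att + ΣF_rep = (-1.7560,-5.3265)
Δp = p'−p = (-0.2195,-0.6658); α = Δx/Fx = (-439/2000) / (-439/250) = 1/8
check: Δy/Fy = (-17977/27000) / (-17977/3375) = 1/8 ✓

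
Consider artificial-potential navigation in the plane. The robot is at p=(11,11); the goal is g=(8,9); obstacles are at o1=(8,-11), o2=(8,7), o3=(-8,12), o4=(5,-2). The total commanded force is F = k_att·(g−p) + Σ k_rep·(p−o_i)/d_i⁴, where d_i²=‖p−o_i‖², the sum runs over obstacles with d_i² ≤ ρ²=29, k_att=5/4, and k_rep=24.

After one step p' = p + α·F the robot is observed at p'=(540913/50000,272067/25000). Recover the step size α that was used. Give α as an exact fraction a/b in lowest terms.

F_att = 5/4·(g−p) = 5/4·(-3,-2) = (-3.7500,-2.5000)
o1: d²=493 > ρ²=29 → inactive
o2: d²=25 ≤ ρ²=29; F_rep = 24·(3,4)/25² = (0.1152,0.1536)
o3: d²=362 > ρ²=29 → inactive
o4: d²=205 > ρ²=29 → inactive
F = F_att + ΣF_rep = (-3.6348,-2.3464)
Δp = p'−p = (-0.1817,-0.1173); α = Δx/Fx = (-9087/50000) / (-9087/2500) = 1/20
check: Δy/Fy = (-2933/25000) / (-2933/1250) = 1/20 ✓

α = 1/20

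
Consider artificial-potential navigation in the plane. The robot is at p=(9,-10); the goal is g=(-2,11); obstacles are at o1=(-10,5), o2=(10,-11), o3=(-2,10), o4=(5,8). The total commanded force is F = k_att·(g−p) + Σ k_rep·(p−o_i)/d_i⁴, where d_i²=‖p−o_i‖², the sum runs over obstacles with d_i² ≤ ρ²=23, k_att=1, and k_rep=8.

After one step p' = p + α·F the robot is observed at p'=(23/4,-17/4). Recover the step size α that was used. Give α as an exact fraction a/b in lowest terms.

F_att = 1·(g−p) = 1·(-11,21) = (-11.0000,21.0000)
o1: d²=586 > ρ²=23 → inactive
o2: d²=2 ≤ ρ²=23; F_rep = 8·(-1,1)/2² = (-2.0000,2.0000)
o3: d²=521 > ρ²=23 → inactive
o4: d²=340 > ρ²=23 → inactive
F = F_att + ΣF_rep = (-13.0000,23.0000)
Δp = p'−p = (-3.2500,5.7500); α = Δx/Fx = (-13/4) / (-13) = 1/4
check: Δy/Fy = (23/4) / (23) = 1/4 ✓

α = 1/4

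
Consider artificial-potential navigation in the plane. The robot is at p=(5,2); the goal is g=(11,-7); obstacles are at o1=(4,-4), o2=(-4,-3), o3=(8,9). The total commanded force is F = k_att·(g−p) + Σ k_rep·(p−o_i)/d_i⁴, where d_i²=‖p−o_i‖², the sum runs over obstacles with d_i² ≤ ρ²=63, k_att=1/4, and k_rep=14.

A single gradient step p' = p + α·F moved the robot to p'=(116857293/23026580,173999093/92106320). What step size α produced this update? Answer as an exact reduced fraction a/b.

α = 1/20

F_att = 1/4·(g−p) = 1/4·(6,-9) = (1.5000,-2.2500)
o1: d²=37 ≤ ρ²=63; F_rep = 14·(1,6)/37² = (0.0102,0.0614)
o2: d²=106 > ρ²=63 → inactive
o3: d²=58 ≤ ρ²=63; F_rep = 14·(-3,-7)/58² = (-0.0125,-0.0291)
F = F_att + ΣF_rep = (1.4977,-2.2178)
Δp = p'−p = (0.0749,-0.1109); α = Δx/Fx = (1724393/23026580) / (1724393/1151329) = 1/20
check: Δy/Fy = (-10213547/92106320) / (-10213547/4605316) = 1/20 ✓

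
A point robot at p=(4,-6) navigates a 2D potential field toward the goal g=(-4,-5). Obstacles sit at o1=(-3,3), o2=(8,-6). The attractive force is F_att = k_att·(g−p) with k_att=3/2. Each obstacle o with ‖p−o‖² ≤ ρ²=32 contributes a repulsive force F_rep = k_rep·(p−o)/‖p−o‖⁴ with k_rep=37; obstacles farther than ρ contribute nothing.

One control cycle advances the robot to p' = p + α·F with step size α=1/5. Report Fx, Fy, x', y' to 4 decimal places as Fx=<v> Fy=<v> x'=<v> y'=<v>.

Fx=-12.5781 Fy=1.5000 x'=1.4844 y'=-5.7000

F_att = 3/2·(g−p) = 3/2·(-8,1) = (-12.0000,1.5000)
o1: d²=130 > ρ²=32 → inactive
o2: d²=16 ≤ ρ²=32; F_rep = 37·(-4,0)/16² = (-0.5781,0.0000)
F = F_att + ΣF_rep = (-12.5781,1.5000)
p' = p + 1/5·F = (1.4844,-5.7000)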